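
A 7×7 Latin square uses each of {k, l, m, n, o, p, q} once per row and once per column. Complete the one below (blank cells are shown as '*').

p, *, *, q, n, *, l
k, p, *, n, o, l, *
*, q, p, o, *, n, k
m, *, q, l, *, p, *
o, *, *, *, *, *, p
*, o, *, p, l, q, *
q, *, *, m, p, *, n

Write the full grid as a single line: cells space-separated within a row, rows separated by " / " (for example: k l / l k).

row 2 has {k,l,n,o,p}; column 3 has {p,q} — only m is left for (r2,c3).
row 2 has {k,l,m,n,o,p}; column 7 has {k,l,n,p} — only q is left for (r2,c7).
row 3 has {k,n,o,p,q}; column 1 has {k,m,o,p,q} — only l is left for (r3,c1).
row 3 has {k,l,n,o,p,q}; column 5 has {l,n,o,p} — only m is left for (r3,c5).
row 4 has {l,m,p,q}; column 5 has {l,m,n,o,p} — only k is left for (r4,c5).
row 4 has {k,l,m,p,q}; column 7 has {k,l,n,p,q} — only o is left for (r4,c7).
row 5 has {o,p}; column 4 has {l,m,n,o,p,q} — only k is left for (r5,c4).
row 5 has {k,o,p}; column 5 has {k,l,m,n,o,p} — only q is left for (r5,c5).
row 5 has {k,o,p,q}; column 6 has {l,n,p,q} — only m is left for (r5,c6).
row 6 has {l,o,p,q}; column 1 has {k,l,m,o,p,q} — only n is left for (r6,c1).
row 6 has {l,n,o,p,q}; column 3 has {m,p,q} — only k is left for (r6,c3).
row 6 has {k,l,n,o,p,q}; column 7 has {k,l,n,o,p,q} — only m is left for (r6,c7).
row 1 has {l,n,p,q}; column 3 has {k,m,p,q} — only o is left for (r1,c3).
row 1 has {l,n,o,p,q}; column 6 has {l,m,n,p,q} — only k is left for (r1,c6).
row 4 has {k,l,m,o,p,q}; column 2 has {o,p,q} — only n is left for (r4,c2).
row 5 has {k,m,o,p,q}; column 2 has {n,o,p,q} — only l is left for (r5,c2).
row 5 has {k,l,m,o,p,q}; column 3 has {k,m,o,p,q} — only n is left for (r5,c3).
row 7 has {m,n,p,q}; column 2 has {l,n,o,p,q} — only k is left for (r7,c2).
row 7 has {k,m,n,p,q}; column 3 has {k,m,n,o,p,q} — only l is left for (r7,c3).
row 7 has {k,l,m,n,p,q}; column 6 has {k,l,m,n,p,q} — only o is left for (r7,c6).
row 1 has {k,l,n,o,p,q}; column 2 has {k,l,n,o,p,q} — only m is left for (r1,c2).

p m o q n k l / k p m n o l q / l q p o m n k / m n q l k p o / o l n k q m p / n o k p l q m / q k l m p o n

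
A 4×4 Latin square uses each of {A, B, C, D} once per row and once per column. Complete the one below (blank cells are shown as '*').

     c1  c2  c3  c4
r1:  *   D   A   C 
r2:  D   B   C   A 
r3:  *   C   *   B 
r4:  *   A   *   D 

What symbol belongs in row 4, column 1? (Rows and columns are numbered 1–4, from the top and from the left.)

Cell (r1,c1): row 1 has {A,C,D}; column 1 has {D} → B.
Cell (r3,c1): row 3 has {B,C}; column 1 has {B,D} → A.
Cell (r3,c3): row 3 has {A,B,C}; column 3 has {A,C} → D.
Cell (r4,c1): row 4 has {A,D}; column 1 has {A,B,D} → C.

C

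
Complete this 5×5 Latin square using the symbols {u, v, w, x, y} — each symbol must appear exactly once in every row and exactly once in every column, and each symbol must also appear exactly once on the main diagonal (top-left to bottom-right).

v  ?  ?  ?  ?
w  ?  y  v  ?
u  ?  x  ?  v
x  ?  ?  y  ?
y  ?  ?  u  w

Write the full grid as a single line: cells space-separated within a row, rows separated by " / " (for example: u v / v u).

v w u x y / w u y v x / u y x w v / x v w y u / y x v u w

(r2,c2): row 2 has {v,w,y}; column 2 is empty so far; the diagonal has {v,w,x,y}, so it must be u.
(r2,c5): row 2 has {u,v,w,y}; column 5 has {v,w}, so it must be x.
(r3,c4): row 3 has {u,v,x}; column 4 has {u,v,y}, so it must be w.
(r4,c5): row 4 has {x,y}; column 5 has {v,w,x}, so it must be u.
(r5,c3): row 5 has {u,w,y}; column 3 has {x,y}, so it must be v.
(r1,c4): row 1 has {v}; column 4 has {u,v,w,y}, so it must be x.
(r1,c5): row 1 has {v,x}; column 5 has {u,v,w,x}, so it must be y.
(r3,c2): row 3 has {u,v,w,x}; column 2 has {u}, so it must be y.
(r4,c3): row 4 has {u,x,y}; column 3 has {v,x,y}, so it must be w.
(r5,c2): row 5 has {u,v,w,y}; column 2 has {u,y}, so it must be x.
(r1,c2): row 1 has {v,x,y}; column 2 has {u,x,y}, so it must be w.
(r1,c3): row 1 has {v,w,x,y}; column 3 has {v,w,x,y}, so it must be u.
(r4,c2): row 4 has {u,w,x,y}; column 2 has {u,w,x,y}, so it must be v.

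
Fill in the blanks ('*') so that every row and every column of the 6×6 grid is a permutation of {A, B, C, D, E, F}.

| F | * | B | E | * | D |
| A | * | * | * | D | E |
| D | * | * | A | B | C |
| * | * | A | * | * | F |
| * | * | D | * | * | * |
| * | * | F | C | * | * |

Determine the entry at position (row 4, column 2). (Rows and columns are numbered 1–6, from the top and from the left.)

(r2,c3): row 2 has {A,D,E}; column 3 has {A,B,D,F}, so it must be C.
(r3,c3): row 3 has {A,B,C,D}; column 3 has {A,B,C,D,F}, so it must be E.
(r3,c2): row 3 has {A,B,C,D,E}; column 2 is empty so far, so it must be F.
(r2,c2): row 2 has {A,C,D,E}; column 2 has {F}, so it must be B.
(r2,c4): row 2 has {A,B,C,D,E}; column 4 has {A,C,E}, so it must be F.
(r5,c4): row 5 has {D}; column 4 has {A,C,E,F}, so it must be B.
(r5,c6): row 5 has {B,D}; column 6 has {C,D,E,F}, so it must be A.
(r6,c6): row 6 has {C,F}; column 6 has {A,C,D,E,F}, so it must be B.
(r4,c4): row 4 has {A,F}; column 4 has {A,B,C,E,F}, so it must be D.
(r6,c1): row 6 has {B,C,F}; column 1 has {A,D,F}, so it must be E.
(r6,c5): row 6 has {B,C,E,F}; column 5 has {B,D}, so it must be A.
(r1,c5): row 1 has {B,D,E,F}; column 5 has {A,B,D}, so it must be C.
(r4,c5): row 4 has {A,D,F}; column 5 has {A,B,C,D}, so it must be E.
(r5,c1): row 5 has {A,B,D}; column 1 has {A,D,E,F}, so it must be C.
(r5,c2): row 5 has {A,B,C,D}; column 2 has {B,F}, so it must be E.
(r5,c5): row 5 has {A,B,C,D,E}; column 5 has {A,B,C,D,E}, so it must be F.
(r6,c2): row 6 has {A,B,C,E,F}; column 2 has {B,E,F}, so it must be D.
(r1,c2): row 1 has {B,C,D,E,F}; column 2 has {B,D,E,F}, so it must be A.
(r4,c1): row 4 has {A,D,E,F}; column 1 has {A,C,D,E,F}, so it must be B.
(r4,c2): row 4 has {A,B,D,E,F}; column 2 has {A,B,D,E,F}, so it must be C.

C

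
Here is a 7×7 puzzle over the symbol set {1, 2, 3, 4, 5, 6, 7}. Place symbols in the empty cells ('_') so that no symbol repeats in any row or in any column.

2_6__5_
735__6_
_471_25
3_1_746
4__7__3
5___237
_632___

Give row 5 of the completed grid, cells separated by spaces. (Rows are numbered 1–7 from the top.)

4 5 2 7 6 1 3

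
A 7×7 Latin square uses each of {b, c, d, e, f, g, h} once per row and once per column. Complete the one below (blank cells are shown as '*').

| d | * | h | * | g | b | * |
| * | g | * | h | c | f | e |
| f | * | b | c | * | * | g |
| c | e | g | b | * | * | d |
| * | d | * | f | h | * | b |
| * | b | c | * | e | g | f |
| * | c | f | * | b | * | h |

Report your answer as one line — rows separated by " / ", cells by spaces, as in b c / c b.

d f h e g b c / b g d h c f e / f h b c d e g / c e g b f h d / g d e f h c b / h b c d e g f / e c f g b d h

(r1,c2) = f
(r1,c4) = e
(r1,c7) = c
(r2,c1) = b
(r2,c3) = d
(r3,c2) = h
(r3,c5) = d
(r3,c6) = e
(r4,c5) = f
(r4,c6) = h
(r5,c3) = e
(r5,c6) = c
(r6,c1) = h
(r6,c4) = d
(r7,c4) = g
(r7,c6) = d
(r5,c1) = g
(r7,c1) = e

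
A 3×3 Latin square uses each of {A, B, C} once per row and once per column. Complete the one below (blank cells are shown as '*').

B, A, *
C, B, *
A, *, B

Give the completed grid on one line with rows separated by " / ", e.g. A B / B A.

Cell (r1,c3): row 1 has {A,B}; column 3 has {B} → C.
Cell (r2,c3): row 2 has {B,C}; column 3 has {B,C} → A.
Cell (r3,c2): row 3 has {A,B}; column 2 has {A,B} → C.

B A C / C B A / A C B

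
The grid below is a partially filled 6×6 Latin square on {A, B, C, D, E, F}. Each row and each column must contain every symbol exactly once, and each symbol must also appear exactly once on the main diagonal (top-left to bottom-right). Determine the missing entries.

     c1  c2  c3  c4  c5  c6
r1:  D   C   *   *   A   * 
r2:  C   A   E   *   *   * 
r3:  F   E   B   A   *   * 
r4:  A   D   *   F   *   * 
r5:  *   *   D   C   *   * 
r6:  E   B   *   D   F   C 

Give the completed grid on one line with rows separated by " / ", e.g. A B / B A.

row 1 has {A,C,D}; column 3 has {B,D,E} — only F is left for (r1,c3).
row 2 has {A,C,E}; column 4 has {A,C,D,F} — only B is left for (r2,c4).
row 2 has {A,B,C,E}; column 5 has {A,F} — only D is left for (r2,c5).
row 2 has {A,B,C,D,E}; column 6 has {C} — only F is left for (r2,c6).
row 3 has {A,B,E,F}; column 5 has {A,D,F} — only C is left for (r3,c5).
row 3 has {A,B,C,E,F}; column 6 has {C,F} — only D is left for (r3,c6).
row 4 has {A,D,F}; column 3 has {B,D,E,F} — only C is left for (r4,c3).
row 5 has {C,D}; column 1 has {A,C,D,E,F} — only B is left for (r5,c1).
row 5 has {B,C,D}; column 2 has {A,B,C,D,E} — only F is left for (r5,c2).
row 5 has {B,C,D,F}; column 5 has {A,C,D,F}; the diagonal has {A,B,C,D,F} — only E is left for (r5,c5).
row 5 has {B,C,D,E,F}; column 6 has {C,D,F} — only A is left for (r5,c6).
row 6 has {B,C,D,E,F}; column 3 has {B,C,D,E,F} — only A is left for (r6,c3).
row 1 has {A,C,D,F}; column 4 has {A,B,C,D,F} — only E is left for (r1,c4).
row 1 has {A,C,D,E,F}; column 6 has {A,C,D,F} — only B is left for (r1,c6).
row 4 has {A,C,D,F}; column 5 has {A,C,D,E,F} — only B is left for (r4,c5).
row 4 has {A,B,C,D,F}; column 6 has {A,B,C,D,F} — only E is left for (r4,c6).

D C F E A B / C A E B D F / F E B A C D / A D C F B E / B F D C E A / E B A D F C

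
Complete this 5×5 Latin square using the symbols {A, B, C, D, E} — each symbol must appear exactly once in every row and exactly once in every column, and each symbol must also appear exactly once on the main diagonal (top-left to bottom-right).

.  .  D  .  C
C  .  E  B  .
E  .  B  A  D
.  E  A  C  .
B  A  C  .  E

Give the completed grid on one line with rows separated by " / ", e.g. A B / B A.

A B D E C / C D E B A / E C B A D / D E A C B / B A C D E

(r1,c1) = A
(r1,c2) = B
(r1,c4) = E
(r2,c2) = D
(r2,c5) = A
(r3,c2) = C
(r4,c1) = D
(r4,c5) = B
(r5,c4) = D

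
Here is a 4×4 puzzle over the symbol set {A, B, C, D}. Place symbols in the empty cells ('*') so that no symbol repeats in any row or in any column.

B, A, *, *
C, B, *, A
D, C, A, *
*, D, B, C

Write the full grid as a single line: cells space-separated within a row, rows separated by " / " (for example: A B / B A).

B A C D / C B D A / D C A B / A D B C

Cell (r1,c4): row 1 has {A,B}; column 4 has {A,C} → D.
Cell (r2,c3): row 2 has {A,B,C}; column 3 has {A,B} → D.
Cell (r3,c4): row 3 has {A,C,D}; column 4 has {A,C,D} → B.
Cell (r4,c1): row 4 has {B,C,D}; column 1 has {B,C,D} → A.
Cell (r1,c3): row 1 has {A,B,D}; column 3 has {A,B,D} → C.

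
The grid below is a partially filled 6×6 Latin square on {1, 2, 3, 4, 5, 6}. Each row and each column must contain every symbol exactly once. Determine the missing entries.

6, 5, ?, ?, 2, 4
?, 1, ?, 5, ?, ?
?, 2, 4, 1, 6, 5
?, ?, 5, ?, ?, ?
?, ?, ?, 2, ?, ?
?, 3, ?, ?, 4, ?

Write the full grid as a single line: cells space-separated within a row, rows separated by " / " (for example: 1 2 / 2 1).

6 5 1 3 2 4 / 4 1 6 5 3 2 / 3 2 4 1 6 5 / 2 6 5 4 1 3 / 1 4 3 2 5 6 / 5 3 2 6 4 1

(r1,c4) = 3
(r2,c5) = 3
(r3,c1) = 3
(r4,c5) = 1
(r5,c5) = 5
(r6,c4) = 6
(r1,c3) = 1
(r4,c4) = 4
(r6,c3) = 2
(r6,c6) = 1
(r2,c3) = 6
(r2,c6) = 2
(r4,c1) = 2
(r4,c2) = 6
(r4,c6) = 3
(r5,c2) = 4
(r5,c3) = 3
(r5,c6) = 6
(r6,c1) = 5
(r2,c1) = 4
(r5,c1) = 1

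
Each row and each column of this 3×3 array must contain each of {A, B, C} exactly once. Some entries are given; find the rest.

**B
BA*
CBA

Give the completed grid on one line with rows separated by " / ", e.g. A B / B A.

(r1,c1) = A
(r1,c2) = C
(r2,c3) = C

A C B / B A C / C B A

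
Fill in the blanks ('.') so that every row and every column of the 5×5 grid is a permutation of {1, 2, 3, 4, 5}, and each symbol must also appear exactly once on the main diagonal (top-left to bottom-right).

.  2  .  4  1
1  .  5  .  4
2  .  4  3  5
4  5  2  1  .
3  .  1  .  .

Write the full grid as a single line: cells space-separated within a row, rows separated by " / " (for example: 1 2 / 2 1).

5 2 3 4 1 / 1 3 5 2 4 / 2 1 4 3 5 / 4 5 2 1 3 / 3 4 1 5 2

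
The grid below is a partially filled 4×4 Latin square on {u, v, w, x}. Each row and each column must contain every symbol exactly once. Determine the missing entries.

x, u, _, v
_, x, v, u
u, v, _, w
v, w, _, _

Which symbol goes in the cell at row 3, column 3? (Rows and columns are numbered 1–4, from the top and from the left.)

x

(r1,c3) = w
(r2,c1) = w
(r3,c3) = x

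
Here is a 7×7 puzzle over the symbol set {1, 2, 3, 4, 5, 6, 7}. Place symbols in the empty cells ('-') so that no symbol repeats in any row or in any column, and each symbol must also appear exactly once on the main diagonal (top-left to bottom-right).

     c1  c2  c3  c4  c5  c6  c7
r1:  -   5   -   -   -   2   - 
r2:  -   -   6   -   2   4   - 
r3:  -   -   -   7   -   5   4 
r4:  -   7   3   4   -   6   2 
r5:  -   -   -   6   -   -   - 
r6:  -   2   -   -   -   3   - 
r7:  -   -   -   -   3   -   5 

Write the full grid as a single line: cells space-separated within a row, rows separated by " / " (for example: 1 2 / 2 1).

6 5 7 3 4 2 1 / 3 1 6 5 2 4 7 / 1 3 2 7 6 5 4 / 5 7 3 4 1 6 2 / 2 4 5 6 7 1 3 / 7 2 4 1 5 3 6 / 4 6 1 2 3 7 5

(r2,c2) = 1
(r3,c3) = 2
(r5,c5) = 7
(r5,c6) = 1
(r5,c7) = 3
(r7,c6) = 7
(r1,c1) = 6
(r2,c7) = 7
(r5,c2) = 4
(r5,c3) = 5
(r7,c2) = 6
(r1,c7) = 1
(r3,c2) = 3
(r5,c1) = 2
(r6,c7) = 6
(r1,c4) = 3
(r1,c5) = 4
(r2,c4) = 5
(r3,c1) = 1
(r3,c5) = 6
(r4,c1) = 5
(r4,c5) = 1
(r6,c4) = 1
(r6,c5) = 5
(r7,c1) = 4
(r7,c3) = 1
(r7,c4) = 2
(r1,c3) = 7
(r2,c1) = 3
(r6,c1) = 7
(r6,c3) = 4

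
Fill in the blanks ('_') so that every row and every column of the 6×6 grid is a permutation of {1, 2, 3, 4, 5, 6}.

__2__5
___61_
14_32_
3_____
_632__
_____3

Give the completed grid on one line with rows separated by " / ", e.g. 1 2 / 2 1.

6 1 2 4 3 5 / 5 3 4 6 1 2 / 1 4 5 3 2 6 / 3 2 1 5 6 4 / 4 6 3 2 5 1 / 2 5 6 1 4 3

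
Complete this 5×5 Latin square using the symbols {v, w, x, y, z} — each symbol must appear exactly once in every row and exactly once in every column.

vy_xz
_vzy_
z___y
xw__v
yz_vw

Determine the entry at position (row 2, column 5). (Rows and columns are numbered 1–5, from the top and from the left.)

x

(r1,c3): row 1 has {v,x,y,z}; column 3 has {z}, so it must be w.
(r2,c1): row 2 has {v,y,z}; column 1 has {v,x,y,z}, so it must be w.
(r2,c5): row 2 has {v,w,y,z}; column 5 has {v,w,y,z}, so it must be x.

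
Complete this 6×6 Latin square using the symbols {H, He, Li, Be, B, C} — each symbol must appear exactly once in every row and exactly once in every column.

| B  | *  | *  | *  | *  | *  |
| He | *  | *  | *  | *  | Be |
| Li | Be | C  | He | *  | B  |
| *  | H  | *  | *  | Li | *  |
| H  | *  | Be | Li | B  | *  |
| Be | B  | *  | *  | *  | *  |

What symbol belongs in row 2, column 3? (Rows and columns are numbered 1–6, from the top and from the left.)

(r3,c5): row 3 has {He,Li,Be,B,C}; column 5 has {Li,B}, so it must be H.
(r4,c1): row 4 has {H,Li}; column 1 has {H,He,Li,Be,B}, so it must be C.
(r4,c6): row 4 has {H,Li,C}; column 6 has {Be,B}, so it must be He.
(r5,c6): row 5 has {H,Li,Be,B}; column 6 has {He,Be,B}, so it must be C.
(r2,c5): row 2 has {He,Be}; column 5 has {H,Li,B}, so it must be C.
(r4,c3): row 4 has {H,He,Li,C}; column 3 has {Be,C}, so it must be B.
(r4,c4): row 4 has {H,He,Li,B,C}; column 4 has {He,Li}, so it must be Be.
(r5,c2): row 5 has {H,Li,Be,B,C}; column 2 has {H,Be,B}, so it must be He.
(r6,c5): row 6 has {Be,B}; column 5 has {H,Li,B,C}, so it must be He.
(r1,c5): row 1 has {B}; column 5 has {H,He,Li,B,C}, so it must be Be.
(r2,c2): row 2 has {He,Be,C}; column 2 has {H,He,Be,B}, so it must be Li.
(r2,c3): row 2 has {He,Li,Be,C}; column 3 has {Be,B,C}, so it must be H.

H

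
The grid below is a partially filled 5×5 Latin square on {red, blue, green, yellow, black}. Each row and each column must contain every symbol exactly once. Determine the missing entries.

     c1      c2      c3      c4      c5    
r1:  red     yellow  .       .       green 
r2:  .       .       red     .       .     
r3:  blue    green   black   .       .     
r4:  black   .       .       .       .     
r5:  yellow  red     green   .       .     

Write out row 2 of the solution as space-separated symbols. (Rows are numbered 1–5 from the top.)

green black red yellow blue

row 1 has {red,green,yellow}; column 3 has {red,green,black} — only blue is left for (r1,c3).
row 1 has {red,blue,green,yellow}; column 4 is empty so far — only black is left for (r1,c4).
row 2 has {red}; column 1 has {red,blue,yellow,black} — only green is left for (r2,c1).
row 4 has {black}; column 2 has {red,green,yellow} — only blue is left for (r4,c2).
row 4 has {blue,black}; column 3 has {red,blue,green,black} — only yellow is left for (r4,c3).
row 4 has {blue,yellow,black}; column 5 has {green} — only red is left for (r4,c5).
row 5 has {red,green,yellow}; column 4 has {black} — only blue is left for (r5,c4).
row 5 has {red,blue,green,yellow}; column 5 has {red,green} — only black is left for (r5,c5).
row 2 has {red,green}; column 2 has {red,blue,green,yellow} — only black is left for (r2,c2).
row 2 has {red,green,black}; column 4 has {blue,black} — only yellow is left for (r2,c4).
row 2 has {red,green,yellow,black}; column 5 has {red,green,black} — only blue is left for (r2,c5).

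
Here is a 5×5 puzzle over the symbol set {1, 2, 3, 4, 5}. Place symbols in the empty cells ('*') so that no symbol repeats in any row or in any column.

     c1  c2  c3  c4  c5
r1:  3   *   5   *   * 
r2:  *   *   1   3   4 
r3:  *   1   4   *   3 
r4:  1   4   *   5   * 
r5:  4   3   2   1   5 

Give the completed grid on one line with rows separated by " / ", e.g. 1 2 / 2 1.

At row 1, column 2: row 1 has {3,5}; column 2 has {1,3,4}; that leaves 2.
At row 1, column 4: row 1 has {2,3,5}; column 4 has {1,3,5}; that leaves 4.
At row 1, column 5: row 1 has {2,3,4,5}; column 5 has {3,4,5}; that leaves 1.
At row 2, column 2: row 2 has {1,3,4}; column 2 has {1,2,3,4}; that leaves 5.
At row 3, column 4: row 3 has {1,3,4}; column 4 has {1,3,4,5}; that leaves 2.
At row 4, column 3: row 4 has {1,4,5}; column 3 has {1,2,4,5}; that leaves 3.
At row 4, column 5: row 4 has {1,3,4,5}; column 5 has {1,3,4,5}; that leaves 2.
At row 2, column 1: row 2 has {1,3,4,5}; column 1 has {1,3,4}; that leaves 2.
At row 3, column 1: row 3 has {1,2,3,4}; column 1 has {1,2,3,4}; that leaves 5.

3 2 5 4 1 / 2 5 1 3 4 / 5 1 4 2 3 / 1 4 3 5 2 / 4 3 2 1 5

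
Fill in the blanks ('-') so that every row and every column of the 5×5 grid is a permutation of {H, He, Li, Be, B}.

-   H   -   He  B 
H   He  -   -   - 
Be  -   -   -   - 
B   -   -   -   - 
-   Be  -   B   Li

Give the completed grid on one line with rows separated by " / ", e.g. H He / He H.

At row 1, column 1: row 1 has {H,He,B}; column 1 has {H,Be,B}; that leaves Li.
At row 1, column 3: row 1 has {H,He,Li,B}; column 3 is empty so far; that leaves Be.
At row 2, column 5: row 2 has {H,He}; column 5 has {Li,B}; that leaves Be.
At row 4, column 2: row 4 has {B}; column 2 has {H,He,Be}; that leaves Li.
At row 5, column 1: row 5 has {Li,Be,B}; column 1 has {H,Li,Be,B}; that leaves He.
At row 5, column 3: row 5 has {He,Li,Be,B}; column 3 has {Be}; that leaves H.
At row 2, column 4: row 2 has {H,He,Be}; column 4 has {He,B}; that leaves Li.
At row 3, column 2: row 3 has {Be}; column 2 has {H,He,Li,Be}; that leaves B.
At row 3, column 4: row 3 has {Be,B}; column 4 has {He,Li,B}; that leaves H.
At row 3, column 5: row 3 has {H,Be,B}; column 5 has {Li,Be,B}; that leaves He.
At row 4, column 3: row 4 has {Li,B}; column 3 has {H,Be}; that leaves He.
At row 4, column 4: row 4 has {He,Li,B}; column 4 has {H,He,Li,B}; that leaves Be.
At row 4, column 5: row 4 has {He,Li,Be,B}; column 5 has {He,Li,Be,B}; that leaves H.
At row 2, column 3: row 2 has {H,He,Li,Be}; column 3 has {H,He,Be}; that leaves B.
At row 3, column 3: row 3 has {H,He,Be,B}; column 3 has {H,He,Be,B}; that leaves Li.

Li H Be He B / H He B Li Be / Be B Li H He / B Li He Be H / He Be H B Li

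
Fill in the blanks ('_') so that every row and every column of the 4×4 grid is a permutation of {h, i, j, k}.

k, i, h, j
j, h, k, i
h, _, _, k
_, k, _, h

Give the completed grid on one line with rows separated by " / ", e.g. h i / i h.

k i h j / j h k i / h j i k / i k j h

(r3,c2) = j
(r3,c3) = i
(r4,c1) = i
(r4,c3) = j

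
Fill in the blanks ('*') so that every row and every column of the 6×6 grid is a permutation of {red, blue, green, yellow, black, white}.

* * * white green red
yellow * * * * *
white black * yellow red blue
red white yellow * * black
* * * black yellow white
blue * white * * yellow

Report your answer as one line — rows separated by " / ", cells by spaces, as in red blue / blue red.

(r1,c1): row 1 has {red,green,white}; column 1 has {red,blue,yellow,white}, so it must be black.
(r1,c3): row 1 has {red,green,black,white}; column 3 has {yellow,white}, so it must be blue.
(r2,c6): row 2 has {yellow}; column 6 has {red,blue,yellow,black,white}, so it must be green.
(r3,c3): row 3 has {red,blue,yellow,black,white}; column 3 has {blue,yellow,white}, so it must be green.
(r4,c5): row 4 has {red,yellow,black,white}; column 5 has {red,green,yellow}, so it must be blue.
(r5,c1): row 5 has {yellow,black,white}; column 1 has {red,blue,yellow,black,white}, so it must be green.
(r5,c3): row 5 has {green,yellow,black,white}; column 3 has {blue,green,yellow,white}, so it must be red.
(r6,c5): row 6 has {blue,yellow,white}; column 5 has {red,blue,green,yellow}, so it must be black.
(r1,c2): row 1 has {red,blue,green,black,white}; column 2 has {black,white}, so it must be yellow.
(r2,c3): row 2 has {green,yellow}; column 3 has {red,blue,green,yellow,white}, so it must be black.
(r2,c5): row 2 has {green,yellow,black}; column 5 has {red,blue,green,yellow,black}, so it must be white.
(r4,c4): row 4 has {red,blue,yellow,black,white}; column 4 has {yellow,black,white}, so it must be green.
(r5,c2): row 5 has {red,green,yellow,black,white}; column 2 has {yellow,black,white}, so it must be blue.
(r6,c4): row 6 has {blue,yellow,black,white}; column 4 has {green,yellow,black,white}, so it must be red.
(r2,c2): row 2 has {green,yellow,black,white}; column 2 has {blue,yellow,black,white}, so it must be red.
(r2,c4): row 2 has {red,green,yellow,black,white}; column 4 has {red,green,yellow,black,white}, so it must be blue.
(r6,c2): row 6 has {red,blue,yellow,black,white}; column 2 has {red,blue,yellow,black,white}, so it must be green.

black yellow blue white green red / yellow red black blue white green / white black green yellow red blue / red white yellow green blue black / green blue red black yellow white / blue green white red black yellow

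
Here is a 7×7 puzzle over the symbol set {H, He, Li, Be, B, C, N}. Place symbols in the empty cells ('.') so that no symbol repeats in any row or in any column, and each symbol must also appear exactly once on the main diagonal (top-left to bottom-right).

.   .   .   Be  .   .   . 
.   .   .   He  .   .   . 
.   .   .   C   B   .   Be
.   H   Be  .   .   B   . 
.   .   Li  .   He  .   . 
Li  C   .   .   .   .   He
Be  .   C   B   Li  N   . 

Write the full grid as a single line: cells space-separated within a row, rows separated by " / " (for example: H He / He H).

C N He Be H Li B / N B H He Be C Li / H Li N C B He Be / He H Be Li C B N / B Be Li N He H C / Li C B H N Be He / Be He C B Li N H

(r7,c2): row 7 has {Li,Be,B,C,N}; column 2 has {H,C}, so it must be He.
(r7,c7): row 7 has {He,Li,Be,B,C,N}; column 7 has {He,Be}; the diagonal has {He}, so it must be H.
(r3,c3): row 3 has {Be,B,C}; column 3 has {Li,Be,C}; the diagonal has {H,He}, so it must be N.
(r4,c4): row 4 has {H,Be,B}; column 4 has {He,Be,B,C}; the diagonal has {H,He,N}, so it must be Li.
(r6,c6): row 6 has {He,Li,C}; column 6 has {B,N}; the diagonal has {H,He,Li,N}, so it must be Be.
(r2,c2): row 2 has {He}; column 2 has {H,He,C}; the diagonal has {H,He,Li,Be,N}, so it must be B.
(r2,c3): row 2 has {He,B}; column 3 has {Li,Be,C,N}, so it must be H.
(r3,c2): row 3 has {Be,B,C,N}; column 2 has {H,He,B,C}, so it must be Li.
(r6,c3): row 6 has {He,Li,Be,C}; column 3 has {H,Li,Be,C,N}, so it must be B.
(r1,c1): row 1 has {Be}; column 1 has {Li,Be}; the diagonal has {H,He,Li,Be,B,N}, so it must be C.
(r1,c2): row 1 has {Be,C}; column 2 has {H,He,Li,B,C}, so it must be N.
(r1,c3): row 1 has {Be,C,N}; column 3 has {H,Li,Be,B,C,N}, so it must be He.
(r1,c5): row 1 has {He,Be,C,N}; column 5 has {He,Li,B}, so it must be H.
(r1,c6): row 1 has {H,He,Be,C,N}; column 6 has {Be,B,N}, so it must be Li.
(r1,c7): row 1 has {H,He,Li,Be,C,N}; column 7 has {H,He,Be}, so it must be B.
(r2,c1): row 2 has {H,He,B}; column 1 has {Li,Be,C}, so it must be N.
(r2,c6): row 2 has {H,He,B,N}; column 6 has {Li,Be,B,N}, so it must be C.
(r2,c7): row 2 has {H,He,B,C,N}; column 7 has {H,He,Be,B}, so it must be Li.
(r4,c1): row 4 has {H,Li,Be,B}; column 1 has {Li,Be,C,N}, so it must be He.
(r5,c2): row 5 has {He,Li}; column 2 has {H,He,Li,B,C,N}, so it must be Be.
(r5,c6): row 5 has {He,Li,Be}; column 6 has {Li,Be,B,C,N}, so it must be H.
(r6,c5): row 6 has {He,Li,Be,B,C}; column 5 has {H,He,Li,B}, so it must be N.
(r2,c5): row 2 has {H,He,Li,B,C,N}; column 5 has {H,He,Li,B,N}, so it must be Be.
(r3,c1): row 3 has {Li,Be,B,C,N}; column 1 has {He,Li,Be,C,N}, so it must be H.
(r3,c6): row 3 has {H,Li,Be,B,C,N}; column 6 has {H,Li,Be,B,C,N}, so it must be He.
(r4,c5): row 4 has {H,He,Li,Be,B}; column 5 has {H,He,Li,Be,B,N}, so it must be C.
(r4,c7): row 4 has {H,He,Li,Be,B,C}; column 7 has {H,He,Li,Be,B}, so it must be N.
(r5,c1): row 5 has {H,He,Li,Be}; column 1 has {H,He,Li,Be,C,N}, so it must be B.
(r5,c4): row 5 has {H,He,Li,Be,B}; column 4 has {He,Li,Be,B,C}, so it must be N.
(r5,c7): row 5 has {H,He,Li,Be,B,N}; column 7 has {H,He,Li,Be,B,N}, so it must be C.
(r6,c4): row 6 has {He,Li,Be,B,C,N}; column 4 has {He,Li,Be,B,C,N}, so it must be H.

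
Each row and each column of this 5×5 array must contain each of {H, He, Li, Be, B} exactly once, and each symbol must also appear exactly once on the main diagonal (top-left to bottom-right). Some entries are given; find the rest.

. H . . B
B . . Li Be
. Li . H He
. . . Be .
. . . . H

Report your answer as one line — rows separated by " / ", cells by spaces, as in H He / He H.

Li H Be He B / B He H Li Be / Be Li B H He / H B He Be Li / He Be Li B H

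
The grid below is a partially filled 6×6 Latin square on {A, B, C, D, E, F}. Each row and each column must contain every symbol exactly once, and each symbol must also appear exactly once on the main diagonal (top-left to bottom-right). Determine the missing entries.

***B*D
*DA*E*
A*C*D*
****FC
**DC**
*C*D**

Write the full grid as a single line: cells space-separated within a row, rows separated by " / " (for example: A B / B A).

F A E B C D / C D A F E B / A B C E D F / D E B A F C / E F D C B A / B C F D A E

(r2,c4): row 2 has {A,D,E}; column 4 has {B,C,D}, so it must be F.
(r2,c6): row 2 has {A,D,E,F}; column 6 has {C,D}, so it must be B.
(r3,c4): row 3 has {A,C,D}; column 4 has {B,C,D,F}, so it must be E.
(r3,c6): row 3 has {A,C,D,E}; column 6 has {B,C,D}, so it must be F.
(r4,c4): row 4 has {C,F}; column 4 has {B,C,D,E,F}; the diagonal has {C,D}, so it must be A.
(r5,c5): row 5 has {C,D}; column 5 has {D,E,F}; the diagonal has {A,C,D}, so it must be B.
(r6,c5): row 6 has {C,D}; column 5 has {B,D,E,F}, so it must be A.
(r6,c6): row 6 has {A,C,D}; column 6 has {B,C,D,F}; the diagonal has {A,B,C,D}, so it must be E.
(r1,c1): row 1 has {B,D}; column 1 has {A}; the diagonal has {A,B,C,D,E}, so it must be F.
(r1,c3): row 1 has {B,D,F}; column 3 has {A,C,D}, so it must be E.
(r1,c5): row 1 has {B,D,E,F}; column 5 has {A,B,D,E,F}, so it must be C.
(r2,c1): row 2 has {A,B,D,E,F}; column 1 has {A,F}, so it must be C.
(r3,c2): row 3 has {A,C,D,E,F}; column 2 has {C,D}, so it must be B.
(r4,c2): row 4 has {A,C,F}; column 2 has {B,C,D}, so it must be E.
(r4,c3): row 4 has {A,C,E,F}; column 3 has {A,C,D,E}, so it must be B.
(r5,c1): row 5 has {B,C,D}; column 1 has {A,C,F}, so it must be E.
(r5,c6): row 5 has {B,C,D,E}; column 6 has {B,C,D,E,F}, so it must be A.
(r6,c1): row 6 has {A,C,D,E}; column 1 has {A,C,E,F}, so it must be B.
(r6,c3): row 6 has {A,B,C,D,E}; column 3 has {A,B,C,D,E}, so it must be F.
(r1,c2): row 1 has {B,C,D,E,F}; column 2 has {B,C,D,E}, so it must be A.
(r4,c1): row 4 has {A,B,C,E,F}; column 1 has {A,B,C,E,F}, so it must be D.
(r5,c2): row 5 has {A,B,C,D,E}; column 2 has {A,B,C,D,E}, so it must be F.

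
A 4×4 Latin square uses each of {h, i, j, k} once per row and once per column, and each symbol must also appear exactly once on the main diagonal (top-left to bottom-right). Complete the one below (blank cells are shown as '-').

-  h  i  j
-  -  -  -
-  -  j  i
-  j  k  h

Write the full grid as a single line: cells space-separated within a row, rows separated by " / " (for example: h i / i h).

k h i j / j i h k / h k j i / i j k h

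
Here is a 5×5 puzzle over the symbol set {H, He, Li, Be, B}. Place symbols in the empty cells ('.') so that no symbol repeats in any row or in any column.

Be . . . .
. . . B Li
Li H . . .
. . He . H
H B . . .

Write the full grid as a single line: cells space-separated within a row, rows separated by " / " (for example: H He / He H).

(r2,c1) = He
(r2,c2) = Be
(r2,c3) = H
(r4,c1) = B
(r4,c2) = Li
(r4,c4) = Be
(r1,c2) = He
(r1,c5) = B
(r3,c4) = He
(r3,c5) = Be
(r5,c4) = Li
(r5,c5) = He
(r1,c3) = Li
(r1,c4) = H
(r3,c3) = B
(r5,c3) = Be

Be He Li H B / He Be H B Li / Li H B He Be / B Li He Be H / H B Be Li He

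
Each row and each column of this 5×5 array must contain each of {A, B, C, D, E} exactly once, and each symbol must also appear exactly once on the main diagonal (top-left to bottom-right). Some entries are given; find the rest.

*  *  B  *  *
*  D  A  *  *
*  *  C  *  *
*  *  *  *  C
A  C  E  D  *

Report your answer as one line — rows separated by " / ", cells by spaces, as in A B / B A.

E A B C D / C D A B E / D B C E A / B E D A C / A C E D B

(r1,c1): row 1 has {B}; column 1 has {A}; the diagonal has {C,D}, so it must be E.
(r1,c2): row 1 has {B,E}; column 2 has {C,D}, so it must be A.
(r1,c4): row 1 has {A,B,E}; column 4 has {D}, so it must be C.
(r1,c5): row 1 has {A,B,C,E}; column 5 has {C}, so it must be D.
(r4,c3): row 4 has {C}; column 3 has {A,B,C,E}, so it must be D.
(r5,c5): row 5 has {A,C,D,E}; column 5 has {C,D}; the diagonal has {C,D,E}, so it must be B.
(r2,c5): row 2 has {A,D}; column 5 has {B,C,D}, so it must be E.
(r3,c5): row 3 has {C}; column 5 has {B,C,D,E}, so it must be A.
(r4,c1): row 4 has {C,D}; column 1 has {A,E}, so it must be B.
(r4,c2): row 4 has {B,C,D}; column 2 has {A,C,D}, so it must be E.
(r4,c4): row 4 has {B,C,D,E}; column 4 has {C,D}; the diagonal has {B,C,D,E}, so it must be A.
(r2,c1): row 2 has {A,D,E}; column 1 has {A,B,E}, so it must be C.
(r2,c4): row 2 has {A,C,D,E}; column 4 has {A,C,D}, so it must be B.
(r3,c1): row 3 has {A,C}; column 1 has {A,B,C,E}, so it must be D.
(r3,c2): row 3 has {A,C,D}; column 2 has {A,C,D,E}, so it must be B.
(r3,c4): row 3 has {A,B,C,D}; column 4 has {A,B,C,D}, so it must be E.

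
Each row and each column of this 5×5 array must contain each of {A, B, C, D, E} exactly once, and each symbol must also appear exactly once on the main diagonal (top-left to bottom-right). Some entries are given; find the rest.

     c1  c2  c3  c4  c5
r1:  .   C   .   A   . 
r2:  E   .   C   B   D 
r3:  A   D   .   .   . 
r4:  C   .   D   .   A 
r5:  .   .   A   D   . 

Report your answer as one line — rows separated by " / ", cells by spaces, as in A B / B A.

(r2,c2) = A
(r4,c4) = E
(r5,c1) = B
(r5,c2) = E
(r5,c5) = C
(r1,c1) = D
(r3,c3) = B
(r3,c4) = C
(r3,c5) = E
(r4,c2) = B
(r1,c3) = E
(r1,c5) = B

D C E A B / E A C B D / A D B C E / C B D E A / B E A D C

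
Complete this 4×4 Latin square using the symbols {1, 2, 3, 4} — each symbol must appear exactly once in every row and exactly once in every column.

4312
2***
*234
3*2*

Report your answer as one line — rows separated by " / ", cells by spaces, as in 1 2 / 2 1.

4 3 1 2 / 2 1 4 3 / 1 2 3 4 / 3 4 2 1

At row 2, column 3: row 2 has {2}; column 3 has {1,2,3}; that leaves 4.
At row 3, column 1: row 3 has {2,3,4}; column 1 has {2,3,4}; that leaves 1.
At row 4, column 4: row 4 has {2,3}; column 4 has {2,4}; that leaves 1.
At row 2, column 2: row 2 has {2,4}; column 2 has {2,3}; that leaves 1.
At row 2, column 4: row 2 has {1,2,4}; column 4 has {1,2,4}; that leaves 3.
At row 4, column 2: row 4 has {1,2,3}; column 2 has {1,2,3}; that leaves 4.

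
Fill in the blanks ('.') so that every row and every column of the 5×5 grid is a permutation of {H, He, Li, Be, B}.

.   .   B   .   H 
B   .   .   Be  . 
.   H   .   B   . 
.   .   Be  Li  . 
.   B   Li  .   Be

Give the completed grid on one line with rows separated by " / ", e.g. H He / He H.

Li Be B He H / B Li H Be He / Be H He B Li / H He Be Li B / He B Li H Be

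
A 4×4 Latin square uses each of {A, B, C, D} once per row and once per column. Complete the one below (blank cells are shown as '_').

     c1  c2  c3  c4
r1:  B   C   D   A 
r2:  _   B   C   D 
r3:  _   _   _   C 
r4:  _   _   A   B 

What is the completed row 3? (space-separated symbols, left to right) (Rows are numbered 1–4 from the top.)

D A B C

(r2,c1) = A
(r3,c1) = D
(r3,c2) = A
(r3,c3) = B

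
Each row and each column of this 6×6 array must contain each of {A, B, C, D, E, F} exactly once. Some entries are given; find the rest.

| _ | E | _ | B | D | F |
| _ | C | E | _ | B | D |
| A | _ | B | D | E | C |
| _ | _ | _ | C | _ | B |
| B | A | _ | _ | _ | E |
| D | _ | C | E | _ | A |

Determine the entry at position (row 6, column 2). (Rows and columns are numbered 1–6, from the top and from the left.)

B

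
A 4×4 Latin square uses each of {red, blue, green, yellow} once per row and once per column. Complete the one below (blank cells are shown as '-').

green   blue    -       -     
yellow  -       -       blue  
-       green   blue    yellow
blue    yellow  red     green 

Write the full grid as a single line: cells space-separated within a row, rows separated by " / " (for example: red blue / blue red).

green blue yellow red / yellow red green blue / red green blue yellow / blue yellow red green

At row 1, column 3: row 1 has {blue,green}; column 3 has {red,blue}; that leaves yellow.
At row 1, column 4: row 1 has {blue,green,yellow}; column 4 has {blue,green,yellow}; that leaves red.
At row 2, column 2: row 2 has {blue,yellow}; column 2 has {blue,green,yellow}; that leaves red.
At row 2, column 3: row 2 has {red,blue,yellow}; column 3 has {red,blue,yellow}; that leaves green.
At row 3, column 1: row 3 has {blue,green,yellow}; column 1 has {blue,green,yellow}; that leaves red.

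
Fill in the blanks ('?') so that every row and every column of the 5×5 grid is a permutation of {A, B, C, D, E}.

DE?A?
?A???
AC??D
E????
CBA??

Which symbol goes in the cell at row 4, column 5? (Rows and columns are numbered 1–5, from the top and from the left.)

A

At row 2, column 1: row 2 has {A}; column 1 has {A,C,D,E}; that leaves B.
At row 4, column 2: row 4 has {E}; column 2 has {A,B,C,E}; that leaves D.
At row 5, column 5: row 5 has {A,B,C}; column 5 has {D}; that leaves E.
At row 2, column 5: row 2 has {A,B}; column 5 has {D,E}; that leaves C.
At row 5, column 4: row 5 has {A,B,C,E}; column 4 has {A}; that leaves D.
At row 1, column 5: row 1 has {A,D,E}; column 5 has {C,D,E}; that leaves B.
At row 2, column 4: row 2 has {A,B,C}; column 4 has {A,D}; that leaves E.
At row 3, column 4: row 3 has {A,C,D}; column 4 has {A,D,E}; that leaves B.
At row 4, column 4: row 4 has {D,E}; column 4 has {A,B,D,E}; that leaves C.
At row 4, column 5: row 4 has {C,D,E}; column 5 has {B,C,D,E}; that leaves A.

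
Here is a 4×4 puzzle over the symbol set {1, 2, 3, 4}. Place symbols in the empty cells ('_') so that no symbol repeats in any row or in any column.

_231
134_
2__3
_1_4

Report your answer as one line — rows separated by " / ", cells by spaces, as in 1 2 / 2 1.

4 2 3 1 / 1 3 4 2 / 2 4 1 3 / 3 1 2 4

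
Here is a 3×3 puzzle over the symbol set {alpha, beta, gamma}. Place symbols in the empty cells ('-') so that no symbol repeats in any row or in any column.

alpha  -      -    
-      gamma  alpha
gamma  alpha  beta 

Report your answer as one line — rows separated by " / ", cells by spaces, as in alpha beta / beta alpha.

Cell (r1,c2): row 1 has {alpha}; column 2 has {alpha,gamma} → beta.
Cell (r1,c3): row 1 has {alpha,beta}; column 3 has {alpha,beta} → gamma.
Cell (r2,c1): row 2 has {alpha,gamma}; column 1 has {alpha,gamma} → beta.

alpha beta gamma / beta gamma alpha / gamma alpha beta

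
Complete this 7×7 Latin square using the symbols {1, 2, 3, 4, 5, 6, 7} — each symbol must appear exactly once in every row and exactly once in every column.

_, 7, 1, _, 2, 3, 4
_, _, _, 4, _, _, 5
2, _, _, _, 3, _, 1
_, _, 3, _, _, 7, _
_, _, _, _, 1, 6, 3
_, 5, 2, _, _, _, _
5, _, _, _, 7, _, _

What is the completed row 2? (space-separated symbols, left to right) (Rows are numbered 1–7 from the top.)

(r1,c1) = 6
(r1,c4) = 5
(r2,c5) = 6
(r6,c5) = 4
(r6,c6) = 1
(r2,c3) = 7
(r2,c6) = 2
(r4,c5) = 5
(r7,c6) = 4
(r3,c6) = 5
(r7,c3) = 6
(r7,c7) = 2
(r3,c3) = 4
(r4,c7) = 6
(r5,c3) = 5
(r6,c7) = 7
(r3,c2) = 6
(r3,c4) = 7
(r5,c4) = 2
(r6,c1) = 3
(r6,c4) = 6
(r2,c1) = 1
(r2,c2) = 3

1 3 7 4 6 2 5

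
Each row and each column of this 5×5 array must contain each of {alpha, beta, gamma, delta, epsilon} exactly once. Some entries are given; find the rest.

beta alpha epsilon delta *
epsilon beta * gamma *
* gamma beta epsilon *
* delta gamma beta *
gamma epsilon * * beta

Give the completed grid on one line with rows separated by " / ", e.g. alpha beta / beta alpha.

beta alpha epsilon delta gamma / epsilon beta alpha gamma delta / delta gamma beta epsilon alpha / alpha delta gamma beta epsilon / gamma epsilon delta alpha beta

Cell (r1,c5): row 1 has {alpha,beta,delta,epsilon}; column 5 has {beta} → gamma.
Cell (r4,c1): row 4 has {beta,gamma,delta}; column 1 has {beta,gamma,epsilon} → alpha.
Cell (r4,c5): row 4 has {alpha,beta,gamma,delta}; column 5 has {beta,gamma} → epsilon.
Cell (r5,c4): row 5 has {beta,gamma,epsilon}; column 4 has {beta,gamma,delta,epsilon} → alpha.
Cell (r3,c1): row 3 has {beta,gamma,epsilon}; column 1 has {alpha,beta,gamma,epsilon} → delta.
Cell (r3,c5): row 3 has {beta,gamma,delta,epsilon}; column 5 has {beta,gamma,epsilon} → alpha.
Cell (r5,c3): row 5 has {alpha,beta,gamma,epsilon}; column 3 has {beta,gamma,epsilon} → delta.
Cell (r2,c3): row 2 has {beta,gamma,epsilon}; column 3 has {beta,gamma,delta,epsilon} → alpha.
Cell (r2,c5): row 2 has {alpha,beta,gamma,epsilon}; column 5 has {alpha,beta,gamma,epsilon} → delta.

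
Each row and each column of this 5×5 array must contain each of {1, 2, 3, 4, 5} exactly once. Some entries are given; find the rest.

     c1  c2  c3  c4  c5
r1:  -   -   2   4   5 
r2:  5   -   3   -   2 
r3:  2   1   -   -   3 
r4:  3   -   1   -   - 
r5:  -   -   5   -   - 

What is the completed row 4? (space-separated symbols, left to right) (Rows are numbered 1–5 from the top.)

3 5 1 2 4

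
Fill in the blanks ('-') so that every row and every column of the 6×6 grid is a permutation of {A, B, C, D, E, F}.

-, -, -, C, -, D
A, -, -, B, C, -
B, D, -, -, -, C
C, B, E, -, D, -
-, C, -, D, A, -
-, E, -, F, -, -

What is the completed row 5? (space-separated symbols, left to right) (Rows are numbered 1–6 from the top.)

Cell (r2,c2): row 2 has {A,B,C}; column 2 has {B,C,D,E} → F.
Cell (r2,c3): row 2 has {A,B,C,F}; column 3 has {E} → D.
Cell (r2,c6): row 2 has {A,B,C,D,F}; column 6 has {C,D} → E.
Cell (r4,c4): row 4 has {B,C,D,E}; column 4 has {B,C,D,F} → A.
Cell (r4,c6): row 4 has {A,B,C,D,E}; column 6 has {C,D,E} → F.
Cell (r5,c6): row 5 has {A,C,D}; column 6 has {C,D,E,F} → B.
Cell (r6,c1): row 6 has {E,F}; column 1 has {A,B,C} → D.
Cell (r6,c5): row 6 has {D,E,F}; column 5 has {A,C,D} → B.
Cell (r6,c6): row 6 has {B,D,E,F}; column 6 has {B,C,D,E,F} → A.
Cell (r1,c2): row 1 has {C,D}; column 2 has {B,C,D,E,F} → A.
Cell (r3,c4): row 3 has {B,C,D}; column 4 has {A,B,C,D,F} → E.
Cell (r3,c5): row 3 has {B,C,D,E}; column 5 has {A,B,C,D} → F.
Cell (r5,c3): row 5 has {A,B,C,D}; column 3 has {D,E} → F.
Cell (r6,c3): row 6 has {A,B,D,E,F}; column 3 has {D,E,F} → C.
Cell (r1,c3): row 1 has {A,C,D}; column 3 has {C,D,E,F} → B.
Cell (r1,c5): row 1 has {A,B,C,D}; column 5 has {A,B,C,D,F} → E.
Cell (r3,c3): row 3 has {B,C,D,E,F}; column 3 has {B,C,D,E,F} → A.
Cell (r5,c1): row 5 has {A,B,C,D,F}; column 1 has {A,B,C,D} → E.

E C F D A B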